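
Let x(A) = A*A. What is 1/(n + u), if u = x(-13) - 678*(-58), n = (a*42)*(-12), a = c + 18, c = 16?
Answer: 1/22357 ≈ 4.4729e-5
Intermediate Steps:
a = 34 (a = 16 + 18 = 34)
x(A) = A**2
n = -17136 (n = (34*42)*(-12) = 1428*(-12) = -17136)
u = 39493 (u = (-13)**2 - 678*(-58) = 169 - 1*(-39324) = 169 + 39324 = 39493)
1/(n + u) = 1/(-17136 + 39493) = 1/22357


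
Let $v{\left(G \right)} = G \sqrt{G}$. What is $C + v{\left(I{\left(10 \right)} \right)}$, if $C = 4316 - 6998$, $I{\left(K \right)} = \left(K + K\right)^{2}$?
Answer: $5318$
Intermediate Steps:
$I{\left(K \right)} = 4 K^{2}$ ($I{\left(K \right)} = \left(2 K\right)^{2} = 4 K^{2}$)
$v{\left(G \right)} = G^{\frac{3}{2}}$
$C = -2682$ ($C = 4316 - 6998 = -2682$)
$C + v{\left(I{\left(10 \right)} \right)} = -2682 + \left(4 \cdot 10^{2}\right)^{\frac{3}{2}} = -2682 + \left(4 \cdot 100\right)^{\frac{3}{2}} = -2682 + 400^{\frac{3}{2}} = -2682 + 8000 = 5318$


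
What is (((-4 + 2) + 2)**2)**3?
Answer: 0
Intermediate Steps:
(((-4 + 2) + 2)**2)**3 = ((-2 + 2)**2)**3 = (0**2)**3 = 0**3 = 0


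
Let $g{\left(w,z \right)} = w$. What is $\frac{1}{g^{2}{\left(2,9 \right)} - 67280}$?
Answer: $- \frac{1}{67276} \approx -1.4864 \cdot 10^{-5}$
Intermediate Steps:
$\frac{1}{g^{2}{\left(2,9 \right)} - 67280} = \frac{1}{2^{2} - 67280} = \frac{1}{4 - 67280} = \frac{1}{-67276} = - \frac{1}{67276}$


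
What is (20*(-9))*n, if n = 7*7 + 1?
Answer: -9000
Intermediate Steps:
n = 50 (n = 49 + 1 = 50)
(20*(-9))*n = (20*(-9))*50 = -180*50 = -9000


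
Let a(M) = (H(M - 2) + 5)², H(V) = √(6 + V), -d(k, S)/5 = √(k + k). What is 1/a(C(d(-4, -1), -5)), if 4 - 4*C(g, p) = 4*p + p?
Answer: 116/605 - 48*√5/605 ≈ 0.014328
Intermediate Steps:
d(k, S) = -5*√2*√k (d(k, S) = -5*√(k + k) = -5*√2*√k)
C(g, p) = 1 - 5*p/4 (C(g, p) = 1 - (4*p + p)/4 = 1 - 5*p/4)
a(M) = (5 + √(4 + M))² (a(M) = (√(6 + (M - 2)) + 5)² = (√(6 + (-2 + M)) + 5)² = (√(4 + M) + 5)² = (5 + √(4 + M))²)
1/a(C(d(-4, -1), -5)) = 1/((5 + √(4 + (1 - 5/4*(-5))))²) = 1/((5 + √(4 + (1 + 25/4)))²) = 1/((5 + √(4 + 29/4))²) = 1/((5 + √(45/4))²) = 1/((5 + 3*√5/2)²) = (5 + 3*√5/2)⁻²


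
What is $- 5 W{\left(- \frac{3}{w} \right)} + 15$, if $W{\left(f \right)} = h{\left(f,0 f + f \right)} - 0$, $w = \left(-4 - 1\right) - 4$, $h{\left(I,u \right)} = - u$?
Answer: $\frac{50}{3} \approx 16.667$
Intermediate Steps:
$w = -9$ ($w = -5 - 4 = -9$)
$W{\left(f \right)} = - f$ ($W{\left(f \right)} = - (0 f + f) - 0 = - (0 + f) + 0 = - f + 0 = - f$)
$- 5 W{\left(- \frac{3}{w} \right)} + 15 = - 5 \left(- \frac{-3}{-9}\right) + 15 = - 5 \left(- \frac{\left(-3\right) \left(-1\right)}{9}\right) + 15 = - 5 \left(\left(-1\right) \frac{1}{3}\right) + 15 = \left(-5\right) \left(- \frac{1}{3}\right) + 15 = \frac{5}{3} + 15 = \frac{50}{3}$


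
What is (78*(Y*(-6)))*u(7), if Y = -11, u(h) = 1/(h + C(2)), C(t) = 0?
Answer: 5148/7 ≈ 735.43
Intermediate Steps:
u(h) = 1/h (u(h) = 1/(h + 0) = 1/h)
(78*(Y*(-6)))*u(7) = (78*(-11*(-6)))/7 = (78*66)*(1/7) = 5148*(1/7) = 5148/7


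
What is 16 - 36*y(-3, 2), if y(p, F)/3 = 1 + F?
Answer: -308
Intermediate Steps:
y(p, F) = 3 + 3*F (y(p, F) = 3*(1 + F) = 3 + 3*F)
16 - 36*y(-3, 2) = 16 - 36*(3 + 3*2) = 16 - 36*(3 + 6) = 16 - 36*9 = 16 - 324 = -308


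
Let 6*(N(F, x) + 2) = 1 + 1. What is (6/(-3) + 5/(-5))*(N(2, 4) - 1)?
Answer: 8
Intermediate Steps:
N(F, x) = -5/3 (N(F, x) = -2 + (1 + 1)/6 = -2 + (1/6)*2 = -2 + 1/3 = -5/3)
(6/(-3) + 5/(-5))*(N(2, 4) - 1) = (6/(-3) + 5/(-5))*(-5/3 - 1) = (6*(-1/3) + 5*(-1/5))*(-8/3) = (-2 - 1)*(-8/3) = -3*(-8/3) = 8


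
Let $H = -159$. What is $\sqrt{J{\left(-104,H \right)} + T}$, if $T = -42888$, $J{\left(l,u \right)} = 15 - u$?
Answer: $3 i \sqrt{4746} \approx 206.67 i$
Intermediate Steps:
$\sqrt{J{\left(-104,H \right)} + T} = \sqrt{\left(15 - -159\right) - 42888} = \sqrt{\left(15 + 159\right) - 42888} = \sqrt{174 - 42888} = \sqrt{-42714} = 3 i \sqrt{4746}$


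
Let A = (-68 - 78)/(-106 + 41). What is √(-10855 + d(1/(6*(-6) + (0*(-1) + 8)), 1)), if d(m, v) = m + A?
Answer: I*√8987195035/910 ≈ 104.18*I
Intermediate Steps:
A = 146/65 (A = -146/(-65) = -146*(-1/65) = 146/65 ≈ 2.2462)
d(m, v) = 146/65 + m (d(m, v) = m + 146/65 = 146/65 + m)
√(-10855 + d(1/(6*(-6) + (0*(-1) + 8)), 1)) = √(-10855 + (146/65 + 1/(6*(-6) + (0*(-1) + 8)))) = √(-10855 + (146/65 + 1/(-36 + (0 + 8)))) = √(-10855 + (146/65 + 1/(-36 + 8))) = √(-10855 + (146/65 + 1/(-28))) = √(-10855 + (146/65 - 1/28)) = √(-10855 + 4023/1820) = √(-19752077/1820) = I*√8987195035/910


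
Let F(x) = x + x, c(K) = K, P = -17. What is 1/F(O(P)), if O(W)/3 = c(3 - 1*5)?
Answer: -1/12 ≈ -0.083333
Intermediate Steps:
O(W) = -6 (O(W) = 3*(3 - 1*5) = 3*(3 - 5) = 3*(-2) = -6)
F(x) = 2*x
1/F(O(P)) = 1/(2*(-6)) = 1/(-12) = -1/12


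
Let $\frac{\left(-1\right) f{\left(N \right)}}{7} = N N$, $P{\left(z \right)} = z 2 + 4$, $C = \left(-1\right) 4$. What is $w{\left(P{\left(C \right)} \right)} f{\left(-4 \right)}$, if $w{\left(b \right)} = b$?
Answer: $448$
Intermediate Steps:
$C = -4$
$P{\left(z \right)} = 4 + 2 z$ ($P{\left(z \right)} = 2 z + 4 = 4 + 2 z$)
$f{\left(N \right)} = - 7 N^{2}$ ($f{\left(N \right)} = - 7 N N = - 7 N^{2}$)
$w{\left(P{\left(C \right)} \right)} f{\left(-4 \right)} = \left(4 + 2 \left(-4\right)\right) \left(- 7 \left(-4\right)^{2}\right) = \left(4 - 8\right) \left(\left(-7\right) 16\right) = \left(-4\right) \left(-112\right) = 448$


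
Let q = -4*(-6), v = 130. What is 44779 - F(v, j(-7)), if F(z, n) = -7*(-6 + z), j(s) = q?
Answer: 45647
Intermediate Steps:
q = 24
j(s) = 24
F(z, n) = 42 - 7*z
44779 - F(v, j(-7)) = 44779 - (42 - 7*130) = 44779 - (42 - 910) = 44779 - 1*(-868) = 44779 + 868 = 45647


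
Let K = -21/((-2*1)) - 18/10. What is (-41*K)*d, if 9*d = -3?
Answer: 1189/10 ≈ 118.90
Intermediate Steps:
d = -⅓ (d = (⅑)*(-3) = -⅓ ≈ -0.33333)
K = 87/10 (K = -21/(-2) - 18*⅒ = -21*(-½) - 9/5 = 21/2 - 9/5 = 87/10 ≈ 8.7000)
(-41*K)*d = -41*87/10*(-⅓) = -3567/10*(-⅓) = 1189/10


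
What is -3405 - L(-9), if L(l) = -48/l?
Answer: -10231/3 ≈ -3410.3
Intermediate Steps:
-3405 - L(-9) = -3405 - (-48)/(-9) = -3405 - (-48)*(-1)/9 = -3405 - 1*16/3 = -3405 - 16/3 = -10231/3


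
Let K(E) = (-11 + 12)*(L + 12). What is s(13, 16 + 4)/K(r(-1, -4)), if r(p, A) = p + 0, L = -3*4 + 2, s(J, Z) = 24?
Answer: 12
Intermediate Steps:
L = -10 (L = -12 + 2 = -10)
r(p, A) = p
K(E) = 2 (K(E) = (-11 + 12)*(-10 + 12) = 1*2 = 2)
s(13, 16 + 4)/K(r(-1, -4)) = 24/2 = 24*(½) = 12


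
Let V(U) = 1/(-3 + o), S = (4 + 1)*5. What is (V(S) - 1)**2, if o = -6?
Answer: 100/81 ≈ 1.2346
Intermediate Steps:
S = 25 (S = 5*5 = 25)
V(U) = -1/9 (V(U) = 1/(-3 - 6) = 1/(-9) = -1/9)
(V(S) - 1)**2 = (-1/9 - 1)**2 = (-10/9)**2 = 100/81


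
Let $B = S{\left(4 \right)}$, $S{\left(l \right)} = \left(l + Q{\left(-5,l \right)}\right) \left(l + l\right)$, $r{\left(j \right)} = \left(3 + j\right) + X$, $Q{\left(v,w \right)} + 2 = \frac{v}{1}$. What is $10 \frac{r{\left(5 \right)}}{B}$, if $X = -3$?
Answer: $- \frac{25}{12} \approx -2.0833$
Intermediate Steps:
$Q{\left(v,w \right)} = -2 + v$ ($Q{\left(v,w \right)} = -2 + \frac{v}{1} = -2 + v 1 = -2 + v$)
$r{\left(j \right)} = j$ ($r{\left(j \right)} = \left(3 + j\right) - 3 = j$)
$S{\left(l \right)} = 2 l \left(-7 + l\right)$ ($S{\left(l \right)} = \left(l - 7\right) \left(l + l\right) = \left(l - 7\right) 2 l = \left(-7 + l\right) 2 l = 2 l \left(-7 + l\right)$)
$B = -24$ ($B = 2 \cdot 4 \left(-7 + 4\right) = 2 \cdot 4 \left(-3\right) = -24$)
$10 \frac{r{\left(5 \right)}}{B} = 10 \frac{5}{-24} = 10 \cdot 5 \left(- \frac{1}{24}\right) = 10 \left(- \frac{5}{24}\right) = - \frac{25}{12}$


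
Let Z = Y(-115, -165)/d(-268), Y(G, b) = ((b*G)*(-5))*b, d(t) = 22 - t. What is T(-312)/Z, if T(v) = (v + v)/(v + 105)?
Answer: 12064/216030375 ≈ 5.5844e-5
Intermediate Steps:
T(v) = 2*v/(105 + v) (T(v) = (2*v)/(105 + v) = 2*v/(105 + v))
Y(G, b) = -5*G*b**2 (Y(G, b) = ((G*b)*(-5))*b = (-5*G*b)*b = -5*G*b**2)
Z = 3130875/58 (Z = (-5*(-115)*(-165)**2)/(22 - 1*(-268)) = (-5*(-115)*27225)/(22 + 268) = 15654375/290 = 15654375*(1/290) = 3130875/58 ≈ 53981.)
T(-312)/Z = (2*(-312)/(105 - 312))/(3130875/58) = (2*(-312)/(-207))*(58/3130875) = (2*(-312)*(-1/207))*(58/3130875) = (208/69)*(58/3130875) = 12064/216030375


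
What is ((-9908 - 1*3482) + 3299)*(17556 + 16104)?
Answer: -339663060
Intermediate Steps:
((-9908 - 1*3482) + 3299)*(17556 + 16104) = ((-9908 - 3482) + 3299)*33660 = (-13390 + 3299)*33660 = -10091*33660 = -339663060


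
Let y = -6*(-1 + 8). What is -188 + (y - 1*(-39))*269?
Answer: -995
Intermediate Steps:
y = -42 (y = -6*7 = -42)
-188 + (y - 1*(-39))*269 = -188 + (-42 - 1*(-39))*269 = -188 + (-42 + 39)*269 = -188 - 3*269 = -188 - 807 = -995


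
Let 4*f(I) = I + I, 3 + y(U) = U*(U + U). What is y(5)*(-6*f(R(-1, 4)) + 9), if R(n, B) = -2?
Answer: 705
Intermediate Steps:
y(U) = -3 + 2*U² (y(U) = -3 + U*(U + U) = -3 + U*(2*U) = -3 + 2*U²)
f(I) = I/2 (f(I) = (I + I)/4 = (2*I)/4 = I/2)
y(5)*(-6*f(R(-1, 4)) + 9) = (-3 + 2*5²)*(-3*(-2) + 9) = (-3 + 2*25)*(-6*(-1) + 9) = (-3 + 50)*(6 + 9) = 47*15 = 705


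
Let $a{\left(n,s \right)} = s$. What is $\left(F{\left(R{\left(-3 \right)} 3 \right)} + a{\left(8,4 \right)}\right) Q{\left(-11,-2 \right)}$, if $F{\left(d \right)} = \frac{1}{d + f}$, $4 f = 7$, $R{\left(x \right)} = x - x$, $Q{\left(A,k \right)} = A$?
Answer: $- \frac{352}{7} \approx -50.286$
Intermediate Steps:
$R{\left(x \right)} = 0$
$f = \frac{7}{4}$ ($f = \frac{1}{4} \cdot 7 = \frac{7}{4} \approx 1.75$)
$F{\left(d \right)} = \frac{1}{\frac{7}{4} + d}$ ($F{\left(d \right)} = \frac{1}{d + \frac{7}{4}} = \frac{1}{\frac{7}{4} + d}$)
$\left(F{\left(R{\left(-3 \right)} 3 \right)} + a{\left(8,4 \right)}\right) Q{\left(-11,-2 \right)} = \left(\frac{4}{7 + 4 \cdot 0 \cdot 3} + 4\right) \left(-11\right) = \left(\frac{4}{7 + 4 \cdot 0} + 4\right) \left(-11\right) = \left(\frac{4}{7 + 0} + 4\right) \left(-11\right) = \left(\frac{4}{7} + 4\right) \left(-11\right) = \frac{32}{7} \left(-11\right) = - \frac{352}{7}$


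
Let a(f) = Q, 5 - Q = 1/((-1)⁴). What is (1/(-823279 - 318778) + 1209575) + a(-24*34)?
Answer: 1381408164002/1142057 ≈ 1.2096e+6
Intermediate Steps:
Q = 4 (Q = 5 - 1/((-1)⁴) = 5 - 1/1 = 5 - 1*1 = 5 - 1 = 4)
a(f) = 4
(1/(-823279 - 318778) + 1209575) + a(-24*34) = (1/(-823279 - 318778) + 1209575) + 4 = (1/(-1142057) + 1209575) + 4 = (-1/1142057 + 1209575) + 4 = 1381403595774/1142057 + 4 = 1381408164002/1142057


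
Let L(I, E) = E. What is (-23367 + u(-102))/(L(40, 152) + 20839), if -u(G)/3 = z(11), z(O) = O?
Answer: -7800/6997 ≈ -1.1148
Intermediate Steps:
u(G) = -33 (u(G) = -3*11 = -33)
(-23367 + u(-102))/(L(40, 152) + 20839) = (-23367 - 33)/(152 + 20839) = -23400/20991 = -23400*1/20991 = -7800/6997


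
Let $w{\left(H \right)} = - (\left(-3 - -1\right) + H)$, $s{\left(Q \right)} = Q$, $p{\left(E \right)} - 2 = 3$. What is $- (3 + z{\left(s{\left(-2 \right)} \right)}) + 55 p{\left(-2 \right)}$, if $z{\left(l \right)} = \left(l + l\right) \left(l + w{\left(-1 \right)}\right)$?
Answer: $276$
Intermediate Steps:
$p{\left(E \right)} = 5$ ($p{\left(E \right)} = 2 + 3 = 5$)
$w{\left(H \right)} = 2 - H$ ($w{\left(H \right)} = - (\left(-3 + 1\right) + H) = - (-2 + H) = 2 - H$)
$z{\left(l \right)} = 2 l \left(3 + l\right)$ ($z{\left(l \right)} = \left(l + l\right) \left(l + \left(2 - -1\right)\right) = 2 l \left(l + \left(2 + 1\right)\right) = 2 l \left(l + 3\right) = 2 l \left(3 + l\right)$)
$- (3 + z{\left(s{\left(-2 \right)} \right)}) + 55 p{\left(-2 \right)} = - (3 + 2 \left(-2\right) \left(3 - 2\right)) + 55 \cdot 5 = - (3 + 2 \left(-2\right) 1) + 275 = - (3 - 4) + 275 = \left(-1\right) \left(-1\right) + 275 = 1 + 275 = 276$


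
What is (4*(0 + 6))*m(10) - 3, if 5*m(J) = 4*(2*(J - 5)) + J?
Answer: 237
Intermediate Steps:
m(J) = -8 + 9*J/5 (m(J) = (4*(2*(J - 5)) + J)/5 = (4*(2*(-5 + J)) + J)/5 = (4*(-10 + 2*J) + J)/5 = ((-40 + 8*J) + J)/5 = (-40 + 9*J)/5 = -8 + 9*J/5)
(4*(0 + 6))*m(10) - 3 = (4*(0 + 6))*(-8 + (9/5)*10) - 3 = (4*6)*(-8 + 18) - 3 = 24*10 - 3 = 240 - 3 = 237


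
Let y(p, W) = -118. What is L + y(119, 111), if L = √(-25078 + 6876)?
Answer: -118 + I*√18202 ≈ -118.0 + 134.91*I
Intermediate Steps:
L = I*√18202 (L = √(-18202) = I*√18202 ≈ 134.91*I)
L + y(119, 111) = I*√18202 - 118 = -118 + I*√18202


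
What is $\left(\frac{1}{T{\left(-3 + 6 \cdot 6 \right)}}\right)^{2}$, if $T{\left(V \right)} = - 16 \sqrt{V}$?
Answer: $\frac{1}{8448} \approx 0.00011837$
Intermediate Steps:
$\left(\frac{1}{T{\left(-3 + 6 \cdot 6 \right)}}\right)^{2} = \left(\frac{1}{\left(-16\right) \sqrt{-3 + 6 \cdot 6}}\right)^{2} = \left(\frac{1}{\left(-16\right) \sqrt{-3 + 36}}\right)^{2} = \left(\frac{1}{\left(-16\right) \sqrt{33}}\right)^{2} = \left(- \frac{\sqrt{33}}{528}\right)^{2} = \frac{1}{8448}$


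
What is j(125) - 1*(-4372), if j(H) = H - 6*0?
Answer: 4497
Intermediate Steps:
j(H) = H (j(H) = H + 0 = H)
j(125) - 1*(-4372) = 125 - 1*(-4372) = 125 + 4372 = 4497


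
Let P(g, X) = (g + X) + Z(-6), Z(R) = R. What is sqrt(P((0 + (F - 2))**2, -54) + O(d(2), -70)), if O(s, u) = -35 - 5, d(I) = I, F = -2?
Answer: 2*I*sqrt(21) ≈ 9.1651*I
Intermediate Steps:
O(s, u) = -40
P(g, X) = -6 + X + g (P(g, X) = (g + X) - 6 = (X + g) - 6 = -6 + X + g)
sqrt(P((0 + (F - 2))**2, -54) + O(d(2), -70)) = sqrt((-6 - 54 + (0 + (-2 - 2))**2) - 40) = sqrt((-6 - 54 + (0 - 4)**2) - 40) = sqrt((-6 - 54 + (-4)**2) - 40) = sqrt((-6 - 54 + 16) - 40) = sqrt(-44 - 40) = sqrt(-84) = 2*I*sqrt(21)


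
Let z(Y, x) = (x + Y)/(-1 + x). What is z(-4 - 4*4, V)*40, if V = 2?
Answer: -720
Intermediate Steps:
z(Y, x) = (Y + x)/(-1 + x)
z(-4 - 4*4, V)*40 = (((-4 - 4*4) + 2)/(-1 + 2))*40 = (((-4 - 16) + 2)/1)*40 = (1*(-20 + 2))*40 = (1*(-18))*40 = -18*40 = -720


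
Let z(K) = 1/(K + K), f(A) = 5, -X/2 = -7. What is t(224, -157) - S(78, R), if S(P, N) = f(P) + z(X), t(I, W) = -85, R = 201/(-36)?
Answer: -2521/28 ≈ -90.036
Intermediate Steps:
X = 14 (X = -2*(-7) = 14)
z(K) = 1/(2*K)
R = -67/12 (R = 201*(-1/36) = -67/12 ≈ -5.5833)
S(P, N) = 141/28 (S(P, N) = 5 + (1/2)/14 = 5 + (1/2)*(1/14) = 5 + 1/28 = 141/28)
t(224, -157) - S(78, R) = -85 - 1*141/28 = -85 - 141/28 = -2521/28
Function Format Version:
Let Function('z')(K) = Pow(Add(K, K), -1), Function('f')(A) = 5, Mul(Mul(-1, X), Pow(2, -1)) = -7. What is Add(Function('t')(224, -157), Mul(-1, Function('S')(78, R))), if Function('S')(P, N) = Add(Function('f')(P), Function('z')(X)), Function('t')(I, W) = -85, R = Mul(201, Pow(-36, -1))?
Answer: Rational(-2521, 28) ≈ -90.036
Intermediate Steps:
X = 14 (X = Mul(-2, -7) = 14)
Function('z')(K) = Mul(Rational(1, 2), Pow(K, -1)) (Function('z')(K) = Pow(Mul(2, K), -1) = Mul(Rational(1, 2), Pow(K, -1)))
R = Rational(-67, 12) (R = Mul(201, Rational(-1, 36)) = Rational(-67, 12) ≈ -5.5833)
Function('S')(P, N) = Rational(141, 28) (Function('S')(P, N) = Add(5, Mul(Rational(1, 2), Pow(14, -1))) = Add(5, Mul(Rational(1, 2), Rational(1, 14))) = Add(5, Rational(1, 28)) = Rational(141, 28))
Add(Function('t')(224, -157), Mul(-1, Function('S')(78, R))) = Add(-85, Mul(-1, Rational(141, 28))) = Add(-85, Rational(-141, 28)) = Rational(-2521, 28)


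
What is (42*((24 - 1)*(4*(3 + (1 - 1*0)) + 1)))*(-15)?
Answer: -246330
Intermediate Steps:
(42*((24 - 1)*(4*(3 + (1 - 1*0)) + 1)))*(-15) = (42*(23*(4*(3 + (1 + 0)) + 1)))*(-15) = (42*(23*(4*(3 + 1) + 1)))*(-15) = (42*(23*(4*4 + 1)))*(-15) = (42*(23*(16 + 1)))*(-15) = (42*(23*17))*(-15) = (42*391)*(-15) = 16422*(-15) = -246330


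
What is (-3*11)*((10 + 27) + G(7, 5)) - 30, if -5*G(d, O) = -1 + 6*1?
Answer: -1218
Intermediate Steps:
G(d, O) = -1 (G(d, O) = -(-1 + 6*1)/5 = -(-1 + 6)/5 = -⅕*5 = -1)
(-3*11)*((10 + 27) + G(7, 5)) - 30 = (-3*11)*((10 + 27) - 1) - 30 = -33*(37 - 1) - 30 = -33*36 - 30 = -1188 - 30 = -1218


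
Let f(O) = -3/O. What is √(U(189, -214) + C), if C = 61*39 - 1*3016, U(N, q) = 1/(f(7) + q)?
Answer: 4*I*√89698259/1501 ≈ 25.239*I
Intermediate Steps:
U(N, q) = 1/(-3/7 + q)
C = -637 (C = 2379 - 3016 = -637)
√(U(189, -214) + C) = √(7/(-3 + 7*(-214)) - 637) = √(7/(-3 - 1498) - 637) = √(7/(-1501) - 637) = √(7*(-1/1501) - 637) = √(-7/1501 - 637) = √(-956144/1501) = 4*I*√89698259/1501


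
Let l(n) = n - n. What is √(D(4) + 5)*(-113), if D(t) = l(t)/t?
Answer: -113*√5 ≈ -252.68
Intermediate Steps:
l(n) = 0
D(t) = 0 (D(t) = 0/t = 0)
√(D(4) + 5)*(-113) = √(0 + 5)*(-113) = √5*(-113) = -113*√5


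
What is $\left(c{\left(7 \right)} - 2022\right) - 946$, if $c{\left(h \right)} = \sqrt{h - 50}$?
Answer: $-2968 + i \sqrt{43} \approx -2968.0 + 6.5574 i$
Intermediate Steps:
$c{\left(h \right)} = \sqrt{-50 + h}$
$\left(c{\left(7 \right)} - 2022\right) - 946 = \left(\sqrt{-50 + 7} - 2022\right) - 946 = \left(\sqrt{-43} - 2022\right) - 946 = \left(i \sqrt{43} - 2022\right) - 946 = \left(-2022 + i \sqrt{43}\right) - 946 = -2968 + i \sqrt{43}$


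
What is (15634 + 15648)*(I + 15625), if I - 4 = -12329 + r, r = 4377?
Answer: 240151914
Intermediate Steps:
I = -7948 (I = 4 + (-12329 + 4377) = 4 - 7952 = -7948)
(15634 + 15648)*(I + 15625) = (15634 + 15648)*(-7948 + 15625) = 31282*7677 = 240151914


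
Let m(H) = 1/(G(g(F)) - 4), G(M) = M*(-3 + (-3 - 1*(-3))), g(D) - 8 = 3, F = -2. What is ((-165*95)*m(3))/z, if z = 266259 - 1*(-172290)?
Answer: 5225/5408771 ≈ 0.00096602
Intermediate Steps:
g(D) = 11 (g(D) = 8 + 3 = 11)
G(M) = -3*M (G(M) = M*(-3 + (-3 + 3)) = M*(-3 + 0) = M*(-3) = -3*M)
z = 438549 (z = 266259 + 172290 = 438549)
m(H) = -1/37 (m(H) = 1/(-3*11 - 4) = 1/(-33 - 4) = 1/(-37) = -1/37)
((-165*95)*m(3))/z = (-165*95*(-1/37))/438549 = -15675*(-1/37)*(1/438549) = (15675/37)*(1/438549) = 5225/5408771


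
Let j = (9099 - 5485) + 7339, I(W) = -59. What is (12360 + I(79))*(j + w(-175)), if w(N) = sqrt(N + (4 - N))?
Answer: 134757455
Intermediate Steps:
w(N) = 2 (w(N) = sqrt(4) = 2)
j = 10953 (j = 3614 + 7339 = 10953)
(12360 + I(79))*(j + w(-175)) = (12360 - 59)*(10953 + 2) = 12301*10955 = 134757455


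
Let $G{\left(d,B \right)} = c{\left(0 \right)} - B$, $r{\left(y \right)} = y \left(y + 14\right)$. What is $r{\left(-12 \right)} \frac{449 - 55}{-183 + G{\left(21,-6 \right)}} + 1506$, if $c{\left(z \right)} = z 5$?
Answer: $\frac{92006}{59} \approx 1559.4$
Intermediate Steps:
$c{\left(z \right)} = 5 z$
$r{\left(y \right)} = y \left(14 + y\right)$
$G{\left(d,B \right)} = - B$ ($G{\left(d,B \right)} = 5 \cdot 0 - B = 0 - B = - B$)
$r{\left(-12 \right)} \frac{449 - 55}{-183 + G{\left(21,-6 \right)}} + 1506 = - 12 \left(14 - 12\right) \frac{449 - 55}{-183 - -6} + 1506 = \left(-12\right) 2 \frac{394}{-183 + 6} + 1506 = - 24 \frac{394}{-177} + 1506 = - 24 \cdot 394 \left(- \frac{1}{177}\right) + 1506 = \left(-24\right) \left(- \frac{394}{177}\right) + 1506 = \frac{3152}{59} + 1506 = \frac{92006}{59}$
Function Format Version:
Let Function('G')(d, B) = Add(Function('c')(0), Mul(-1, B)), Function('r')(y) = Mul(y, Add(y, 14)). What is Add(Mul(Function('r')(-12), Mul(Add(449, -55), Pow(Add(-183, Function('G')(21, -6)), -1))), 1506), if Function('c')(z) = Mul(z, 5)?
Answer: Rational(92006, 59) ≈ 1559.4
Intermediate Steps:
Function('c')(z) = Mul(5, z)
Function('r')(y) = Mul(y, Add(14, y))
Function('G')(d, B) = Mul(-1, B) (Function('G')(d, B) = Add(Mul(5, 0), Mul(-1, B)) = Add(0, Mul(-1, B)) = Mul(-1, B))
Add(Mul(Function('r')(-12), Mul(Add(449, -55), Pow(Add(-183, Function('G')(21, -6)), -1))), 1506) = Add(Mul(Mul(-12, Add(14, -12)), Mul(Add(449, -55), Pow(Add(-183, Mul(-1, -6)), -1))), 1506) = Add(Mul(Mul(-12, 2), Mul(394, Pow(Add(-183, 6), -1))), 1506) = Add(Mul(-24, Mul(394, Pow(-177, -1))), 1506) = Add(Mul(-24, Mul(394, Rational(-1, 177))), 1506) = Add(Mul(-24, Rational(-394, 177)), 1506) = Add(Rational(3152, 59), 1506) = Rational(92006, 59)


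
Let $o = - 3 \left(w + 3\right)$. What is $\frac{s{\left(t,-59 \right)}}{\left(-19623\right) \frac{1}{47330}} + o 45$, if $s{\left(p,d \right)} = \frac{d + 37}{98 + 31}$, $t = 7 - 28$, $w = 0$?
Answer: $- \frac{1024162375}{2531367} \approx -404.59$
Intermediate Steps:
$t = -21$ ($t = 7 - 28 = -21$)
$s{\left(p,d \right)} = \frac{37}{129} + \frac{d}{129}$ ($s{\left(p,d \right)} = \frac{37 + d}{129} = \left(37 + d\right) \frac{1}{129} = \frac{37}{129} + \frac{d}{129}$)
$o = -9$ ($o = - 3 \left(0 + 3\right) = \left(-3\right) 3 = -9$)
$\frac{s{\left(t,-59 \right)}}{\left(-19623\right) \frac{1}{47330}} + o 45 = \frac{\frac{37}{129} + \frac{1}{129} \left(-59\right)}{\left(-19623\right) \frac{1}{47330}} - 405 = \frac{\frac{37}{129} - \frac{59}{129}}{\left(-19623\right) \frac{1}{47330}} - 405 = - \frac{22}{129 \left(- \frac{19623}{47330}\right)} - 405 = \left(- \frac{22}{129}\right) \left(- \frac{47330}{19623}\right) - 405 = \frac{1041260}{2531367} - 405 = - \frac{1024162375}{2531367}$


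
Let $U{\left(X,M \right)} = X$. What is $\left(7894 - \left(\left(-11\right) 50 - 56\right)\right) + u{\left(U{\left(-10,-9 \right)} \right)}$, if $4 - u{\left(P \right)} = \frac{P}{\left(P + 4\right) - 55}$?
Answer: $\frac{518734}{61} \approx 8503.8$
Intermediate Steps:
$u{\left(P \right)} = 4 - \frac{P}{-51 + P}$ ($u{\left(P \right)} = 4 - \frac{P}{\left(P + 4\right) - 55} = 4 - \frac{P}{\left(4 + P\right) - 55} = 4 - \frac{P}{-51 + P}$)
$\left(7894 - \left(\left(-11\right) 50 - 56\right)\right) + u{\left(U{\left(-10,-9 \right)} \right)} = \left(7894 - \left(\left(-11\right) 50 - 56\right)\right) + \frac{3 \left(-68 - 10\right)}{-51 - 10} = \left(7894 - \left(-550 - 56\right)\right) + 3 \frac{1}{-61} \left(-78\right) = \left(7894 - -606\right) + 3 \left(- \frac{1}{61}\right) \left(-78\right) = \left(7894 + 606\right) + \frac{234}{61} = 8500 + \frac{234}{61} = \frac{518734}{61}$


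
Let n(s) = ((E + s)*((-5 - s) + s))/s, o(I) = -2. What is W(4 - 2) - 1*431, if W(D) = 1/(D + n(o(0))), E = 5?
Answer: -8187/19 ≈ -430.89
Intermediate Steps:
n(s) = (-25 - 5*s)/s (n(s) = ((5 + s)*((-5 - s) + s))/s = ((5 + s)*(-5))/s = (-25 - 5*s)/s)
W(D) = 1/(15/2 + D) (W(D) = 1/(D + (-5 - 25/(-2))) = 1/(D + (-5 - 25*(-½))) = 1/(D + (-5 + 25/2)) = 1/(D + 15/2) = 1/(15/2 + D))
W(4 - 2) - 1*431 = 2/(15 + 2*(4 - 2)) - 1*431 = 2/(15 + 2*2) - 431 = 2/(15 + 4) - 431 = 2/19 - 431 = -8187/19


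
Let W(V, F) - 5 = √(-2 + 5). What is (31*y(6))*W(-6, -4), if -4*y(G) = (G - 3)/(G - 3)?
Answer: -155/4 - 31*√3/4 ≈ -52.173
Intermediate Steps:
y(G) = -¼ (y(G) = -(G - 3)/(4*(G - 3)) = -(-3 + G)/(4*(-3 + G)) = -¼*1 = -¼)
W(V, F) = 5 + √3 (W(V, F) = 5 + √(-2 + 5) = 5 + √3)
(31*y(6))*W(-6, -4) = (31*(-¼))*(5 + √3) = -31*(5 + √3)/4 = -155/4 - 31*√3/4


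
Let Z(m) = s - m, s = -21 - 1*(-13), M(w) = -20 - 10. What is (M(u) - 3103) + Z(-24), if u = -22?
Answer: -3117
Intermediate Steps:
M(w) = -30
s = -8 (s = -21 + 13 = -8)
Z(m) = -8 - m
(M(u) - 3103) + Z(-24) = (-30 - 3103) + (-8 - 1*(-24)) = -3133 + (-8 + 24) = -3133 + 16 = -3117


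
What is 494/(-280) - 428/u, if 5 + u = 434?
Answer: -165883/60060 ≈ -2.7620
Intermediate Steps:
u = 429 (u = -5 + 434 = 429)
494/(-280) - 428/u = 494/(-280) - 428/429 = 494*(-1/280) - 428*1/429 = -247/140 - 428/429 = -165883/60060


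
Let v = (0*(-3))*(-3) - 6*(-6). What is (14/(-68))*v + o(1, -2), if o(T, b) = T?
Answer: -109/17 ≈ -6.4118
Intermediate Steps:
v = 36 (v = 0*(-3) + 36 = 0 + 36 = 36)
(14/(-68))*v + o(1, -2) = (14/(-68))*36 + 1 = (14*(-1/68))*36 + 1 = -7/34*36 + 1 = -126/17 + 1 = -109/17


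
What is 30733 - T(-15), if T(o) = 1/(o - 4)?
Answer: 583928/19 ≈ 30733.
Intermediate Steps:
T(o) = 1/(-4 + o)
30733 - T(-15) = 30733 - 1/(-4 - 15) = 30733 - 1/(-19) = 30733 - 1*(-1/19) = 30733 + 1/19 = 583928/19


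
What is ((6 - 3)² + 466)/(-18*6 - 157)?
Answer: -95/53 ≈ -1.7925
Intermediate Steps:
((6 - 3)² + 466)/(-18*6 - 157) = (3² + 466)/(-108 - 157) = (9 + 466)/(-265) = 475*(-1/265) = -95/53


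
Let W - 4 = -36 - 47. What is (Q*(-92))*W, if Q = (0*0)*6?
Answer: 0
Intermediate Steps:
W = -79 (W = 4 + (-36 - 47) = 4 - 83 = -79)
Q = 0 (Q = 0*6 = 0)
(Q*(-92))*W = (0*(-92))*(-79) = 0*(-79) = 0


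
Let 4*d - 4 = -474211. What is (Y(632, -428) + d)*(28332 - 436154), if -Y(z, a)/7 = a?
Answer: 94252354153/2 ≈ 4.7126e+10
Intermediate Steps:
d = -474207/4 (d = 1 + (1/4)*(-474211) = 1 - 474211/4 = -474207/4 ≈ -1.1855e+5)
Y(z, a) = -7*a
(Y(632, -428) + d)*(28332 - 436154) = (-7*(-428) - 474207/4)*(28332 - 436154) = (2996 - 474207/4)*(-407822) = -462223/4*(-407822) = 94252354153/2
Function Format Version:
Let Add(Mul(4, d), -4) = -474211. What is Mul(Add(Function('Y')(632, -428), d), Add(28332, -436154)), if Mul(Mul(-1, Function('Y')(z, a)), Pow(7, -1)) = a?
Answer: Rational(94252354153, 2) ≈ 4.7126e+10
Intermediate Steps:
d = Rational(-474207, 4) (d = Add(1, Mul(Rational(1, 4), -474211)) = Add(1, Rational(-474211, 4)) = Rational(-474207, 4) ≈ -1.1855e+5)
Function('Y')(z, a) = Mul(-7, a)
Mul(Add(Function('Y')(632, -428), d), Add(28332, -436154)) = Mul(Add(Mul(-7, -428), Rational(-474207, 4)), Add(28332, -436154)) = Mul(Add(2996, Rational(-474207, 4)), -407822) = Mul(Rational(-462223, 4), -407822) = Rational(94252354153, 2)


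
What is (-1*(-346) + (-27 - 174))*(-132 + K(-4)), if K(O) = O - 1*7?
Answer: -20735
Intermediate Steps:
K(O) = -7 + O (K(O) = O - 7 = -7 + O)
(-1*(-346) + (-27 - 174))*(-132 + K(-4)) = (-1*(-346) + (-27 - 174))*(-132 + (-7 - 4)) = (346 - 201)*(-132 - 11) = 145*(-143) = -20735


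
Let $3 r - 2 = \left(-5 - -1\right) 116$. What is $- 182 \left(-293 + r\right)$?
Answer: $81354$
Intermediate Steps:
$r = -154$ ($r = \frac{2}{3} + \frac{\left(-5 - -1\right) 116}{3} = \frac{2}{3} + \frac{\left(-5 + 1\right) 116}{3} = \frac{2}{3} + \frac{\left(-4\right) 116}{3} = \frac{2}{3} + \frac{1}{3} \left(-464\right) = \frac{2}{3} - \frac{464}{3} = -154$)
$- 182 \left(-293 + r\right) = - 182 \left(-293 - 154\right) = \left(-182\right) \left(-447\right) = 81354$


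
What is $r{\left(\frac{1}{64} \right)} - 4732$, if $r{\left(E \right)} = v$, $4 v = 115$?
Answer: $- \frac{18813}{4} \approx -4703.3$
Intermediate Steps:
$v = \frac{115}{4}$ ($v = \frac{1}{4} \cdot 115 = \frac{115}{4} \approx 28.75$)
$r{\left(E \right)} = \frac{115}{4}$
$r{\left(\frac{1}{64} \right)} - 4732 = \frac{115}{4} - 4732 = - \frac{18813}{4}$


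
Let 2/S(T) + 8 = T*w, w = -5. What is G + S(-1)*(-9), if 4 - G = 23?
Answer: -13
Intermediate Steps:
G = -19 (G = 4 - 1*23 = 4 - 23 = -19)
S(T) = 2/(-8 - 5*T) (S(T) = 2/(-8 + T*(-5)) = 2/(-8 - 5*T))
G + S(-1)*(-9) = -19 + (2/(-8 - 5*(-1)))*(-9) = -19 + (2/(-8 + 5))*(-9) = -19 + (2/(-3))*(-9) = -19 + (2*(-1/3))*(-9) = -19 - 2/3*(-9) = -19 + 6 = -13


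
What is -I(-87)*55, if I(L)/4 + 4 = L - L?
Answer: 880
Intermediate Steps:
I(L) = -16 (I(L) = -16 + 4*(L - L) = -16 + 4*0 = -16 + 0 = -16)
-I(-87)*55 = -(-16)*55 = -1*(-880) = 880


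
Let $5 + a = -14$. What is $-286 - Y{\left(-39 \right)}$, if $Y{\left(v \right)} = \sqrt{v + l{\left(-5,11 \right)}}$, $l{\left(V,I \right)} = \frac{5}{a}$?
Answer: $-286 - \frac{i \sqrt{14174}}{19} \approx -286.0 - 6.266 i$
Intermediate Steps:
$a = -19$ ($a = -5 - 14 = -19$)
$l{\left(V,I \right)} = - \frac{5}{19}$ ($l{\left(V,I \right)} = \frac{5}{-19} = 5 \left(- \frac{1}{19}\right) = - \frac{5}{19}$)
$Y{\left(v \right)} = \sqrt{- \frac{5}{19} + v}$ ($Y{\left(v \right)} = \sqrt{v - \frac{5}{19}} = \sqrt{- \frac{5}{19} + v}$)
$-286 - Y{\left(-39 \right)} = -286 - \frac{\sqrt{-95 + 361 \left(-39\right)}}{19} = -286 - \frac{\sqrt{-95 - 14079}}{19} = -286 - \frac{\sqrt{-14174}}{19} = -286 - \frac{i \sqrt{14174}}{19}$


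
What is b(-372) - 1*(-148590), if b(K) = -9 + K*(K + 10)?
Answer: 283245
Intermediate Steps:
b(K) = -9 + K*(10 + K)
b(-372) - 1*(-148590) = (-9 + (-372)**2 + 10*(-372)) - 1*(-148590) = (-9 + 138384 - 3720) + 148590 = 134655 + 148590 = 283245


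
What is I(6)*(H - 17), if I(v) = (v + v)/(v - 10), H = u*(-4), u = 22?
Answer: 315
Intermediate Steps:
H = -88 (H = 22*(-4) = -88)
I(v) = 2*v/(-10 + v) (I(v) = (2*v)/(-10 + v) = 2*v/(-10 + v))
I(6)*(H - 17) = (2*6/(-10 + 6))*(-88 - 17) = (2*6/(-4))*(-105) = (2*6*(-¼))*(-105) = -3*(-105) = 315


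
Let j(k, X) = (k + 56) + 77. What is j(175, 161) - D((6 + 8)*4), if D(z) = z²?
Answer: -2828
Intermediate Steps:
j(k, X) = 133 + k (j(k, X) = (56 + k) + 77 = 133 + k)
j(175, 161) - D((6 + 8)*4) = (133 + 175) - ((6 + 8)*4)² = 308 - (14*4)² = 308 - 1*56² = 308 - 1*3136 = 308 - 3136 = -2828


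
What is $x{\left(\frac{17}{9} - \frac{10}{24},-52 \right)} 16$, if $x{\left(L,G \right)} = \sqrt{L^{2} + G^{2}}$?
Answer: $\frac{4 \sqrt{3507193}}{9} \approx 832.33$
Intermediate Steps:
$x{\left(L,G \right)} = \sqrt{G^{2} + L^{2}}$
$x{\left(\frac{17}{9} - \frac{10}{24},-52 \right)} 16 = \sqrt{\left(-52\right)^{2} + \left(\frac{17}{9} - \frac{10}{24}\right)^{2}} \cdot 16 = \sqrt{2704 + \left(17 \cdot \frac{1}{9} - \frac{5}{12}\right)^{2}} \cdot 16 = \sqrt{2704 + \left(\frac{17}{9} - \frac{5}{12}\right)^{2}} \cdot 16 = \sqrt{2704 + \left(\frac{53}{36}\right)^{2}} \cdot 16 = \sqrt{2704 + \frac{2809}{1296}} \cdot 16 = \sqrt{\frac{3507193}{1296}} \cdot 16 = \frac{\sqrt{3507193}}{36} \cdot 16 = \frac{4 \sqrt{3507193}}{9}$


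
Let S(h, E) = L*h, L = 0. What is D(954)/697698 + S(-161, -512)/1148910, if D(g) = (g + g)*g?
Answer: 101124/38761 ≈ 2.6089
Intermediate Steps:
D(g) = 2*g² (D(g) = (2*g)*g = 2*g²)
S(h, E) = 0 (S(h, E) = 0*h = 0)
D(954)/697698 + S(-161, -512)/1148910 = (2*954²)/697698 + 0/1148910 = (2*910116)*(1/697698) + 0*(1/1148910) = 1820232*(1/697698) + 0 = 101124/38761 + 0 = 101124/38761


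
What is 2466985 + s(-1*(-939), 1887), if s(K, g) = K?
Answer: 2467924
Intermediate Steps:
2466985 + s(-1*(-939), 1887) = 2466985 - 1*(-939) = 2466985 + 939 = 2467924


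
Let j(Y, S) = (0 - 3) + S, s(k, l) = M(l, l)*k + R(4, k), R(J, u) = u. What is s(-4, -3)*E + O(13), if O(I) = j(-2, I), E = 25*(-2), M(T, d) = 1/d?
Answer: 430/3 ≈ 143.33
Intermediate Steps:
E = -50
s(k, l) = k + k/l (s(k, l) = k/l + k = k + k/l)
j(Y, S) = -3 + S
O(I) = -3 + I
s(-4, -3)*E + O(13) = (-4 - 4/(-3))*(-50) + (-3 + 13) = (-4 - 4*(-1/3))*(-50) + 10 = (-4 + 4/3)*(-50) + 10 = -8/3*(-50) + 10 = 400/3 + 10 = 430/3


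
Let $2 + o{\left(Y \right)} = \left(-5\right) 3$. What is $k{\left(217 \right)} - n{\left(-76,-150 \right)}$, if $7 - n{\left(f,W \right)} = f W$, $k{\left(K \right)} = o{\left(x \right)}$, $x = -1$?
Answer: $11376$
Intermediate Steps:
$o{\left(Y \right)} = -17$ ($o{\left(Y \right)} = -2 - 15 = -17$)
$k{\left(K \right)} = -17$
$n{\left(f,W \right)} = 7 - W f$ ($n{\left(f,W \right)} = 7 - f W = 7 - W f$)
$k{\left(217 \right)} - n{\left(-76,-150 \right)} = -17 - \left(7 - \left(-150\right) \left(-76\right)\right) = -17 - \left(7 - 11400\right) = -17 - -11393 = -17 + 11393 = 11376$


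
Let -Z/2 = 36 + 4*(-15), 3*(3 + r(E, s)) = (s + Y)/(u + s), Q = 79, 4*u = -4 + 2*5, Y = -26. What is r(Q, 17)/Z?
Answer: -39/592 ≈ -0.065878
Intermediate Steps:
u = 3/2 (u = (-4 + 2*5)/4 = (-4 + 10)/4 = (¼)*6 = 3/2 ≈ 1.5000)
r(E, s) = -3 + (-26 + s)/(3*(3/2 + s)) (r(E, s) = -3 + ((s - 26)/(3/2 + s))/3 = -3 + ((-26 + s)/(3/2 + s))/3 = -3 + (-26 + s)/(3*(3/2 + s)))
Z = 48 (Z = -2*(36 + 4*(-15)) = -2*(36 - 60) = -2*(-24) = 48)
r(Q, 17)/Z = ((-79 - 16*17)/(3*(3 + 2*17)))/48 = ((-79 - 272)/(3*(3 + 34)))*(1/48) = ((⅓)*(-351)/37)*(1/48) = ((⅓)*(1/37)*(-351))*(1/48) = -117/37*1/48 = -39/592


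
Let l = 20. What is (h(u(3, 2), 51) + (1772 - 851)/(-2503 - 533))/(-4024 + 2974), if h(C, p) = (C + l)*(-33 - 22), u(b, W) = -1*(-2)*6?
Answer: 593809/354200 ≈ 1.6765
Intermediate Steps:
u(b, W) = 12 (u(b, W) = 2*6 = 12)
h(C, p) = -1100 - 55*C (h(C, p) = (C + 20)*(-33 - 22) = (20 + C)*(-55) = -1100 - 55*C)
(h(u(3, 2), 51) + (1772 - 851)/(-2503 - 533))/(-4024 + 2974) = ((-1100 - 55*12) + (1772 - 851)/(-2503 - 533))/(-4024 + 2974) = ((-1100 - 660) + 921/(-3036))/(-1050) = (-1760 + 921*(-1/3036))*(-1/1050) = (-1760 - 307/1012)*(-1/1050) = -1781427/1012*(-1/1050) = 593809/354200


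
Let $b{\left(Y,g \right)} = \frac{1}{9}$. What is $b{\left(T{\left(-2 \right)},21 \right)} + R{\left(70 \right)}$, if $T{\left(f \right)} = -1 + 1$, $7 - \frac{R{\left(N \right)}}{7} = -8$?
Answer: $\frac{946}{9} \approx 105.11$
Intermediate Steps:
$R{\left(N \right)} = 105$ ($R{\left(N \right)} = 49 - -56 = 49 + 56 = 105$)
$T{\left(f \right)} = 0$
$b{\left(Y,g \right)} = \frac{1}{9}$
$b{\left(T{\left(-2 \right)},21 \right)} + R{\left(70 \right)} = \frac{1}{9} + 105 = \frac{946}{9}$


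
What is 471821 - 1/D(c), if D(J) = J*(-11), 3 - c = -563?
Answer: 2937557547/6226 ≈ 4.7182e+5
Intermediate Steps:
c = 566 (c = 3 - 1*(-563) = 3 + 563 = 566)
D(J) = -11*J
471821 - 1/D(c) = 471821 - 1/((-11*566)) = 471821 - 1/(-6226) = 471821 - 1*(-1/6226) = 471821 + 1/6226 = 2937557547/6226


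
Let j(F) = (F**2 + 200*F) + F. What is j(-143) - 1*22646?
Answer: -30940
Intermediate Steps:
j(F) = F**2 + 201*F
j(-143) - 1*22646 = -143*(201 - 143) - 1*22646 = -143*58 - 22646 = -8294 - 22646 = -30940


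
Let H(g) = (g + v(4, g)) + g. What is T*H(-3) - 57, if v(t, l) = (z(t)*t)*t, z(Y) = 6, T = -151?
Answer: -13647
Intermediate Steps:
v(t, l) = 6*t² (v(t, l) = (6*t)*t = 6*t²)
H(g) = 96 + 2*g (H(g) = (g + 6*4²) + g = (g + 6*16) + g = (g + 96) + g = (96 + g) + g = 96 + 2*g)
T*H(-3) - 57 = -151*(96 + 2*(-3)) - 57 = -151*(96 - 6) - 57 = -151*90 - 57 = -13590 - 57 = -13647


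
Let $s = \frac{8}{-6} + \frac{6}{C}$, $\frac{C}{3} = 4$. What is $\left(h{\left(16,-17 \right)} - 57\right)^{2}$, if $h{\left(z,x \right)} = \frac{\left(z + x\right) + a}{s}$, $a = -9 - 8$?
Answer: $\frac{31329}{25} \approx 1253.2$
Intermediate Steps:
$C = 12$ ($C = 3 \cdot 4 = 12$)
$s = - \frac{5}{6}$ ($s = \frac{8}{-6} + \frac{6}{12} = 8 \left(- \frac{1}{6}\right) + 6 \cdot \frac{1}{12} = - \frac{4}{3} + \frac{1}{2} = - \frac{5}{6} \approx -0.83333$)
$a = -17$ ($a = -9 - 8 = -17$)
$h{\left(z,x \right)} = \frac{102}{5} - \frac{6 x}{5} - \frac{6 z}{5}$ ($h{\left(z,x \right)} = \frac{\left(z + x\right) - 17}{- \frac{5}{6}} = \left(\left(x + z\right) - 17\right) \left(- \frac{6}{5}\right) = \left(-17 + x + z\right) \left(- \frac{6}{5}\right) = \frac{102}{5} - \frac{6 x}{5} - \frac{6 z}{5}$)
$\left(h{\left(16,-17 \right)} - 57\right)^{2} = \left(\left(\frac{102}{5} - - \frac{102}{5} - \frac{96}{5}\right) - 57\right)^{2} = \left(\left(\frac{102}{5} + \frac{102}{5} - \frac{96}{5}\right) - 57\right)^{2} = \left(\frac{108}{5} - 57\right)^{2} = \left(- \frac{177}{5}\right)^{2} = \frac{31329}{25}$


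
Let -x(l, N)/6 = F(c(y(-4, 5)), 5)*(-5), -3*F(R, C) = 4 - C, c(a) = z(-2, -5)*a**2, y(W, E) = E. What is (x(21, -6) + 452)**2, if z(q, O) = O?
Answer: 213444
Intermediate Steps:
c(a) = -5*a**2
F(R, C) = -4/3 + C/3 (F(R, C) = -(4 - C)/3 = -4/3 + C/3)
x(l, N) = 10 (x(l, N) = -6*(-4/3 + (1/3)*5)*(-5) = -6*(-4/3 + 5/3)*(-5) = -2*(-5) = -6*(-5/3) = 10)
(x(21, -6) + 452)**2 = (10 + 452)**2 = 462**2 = 213444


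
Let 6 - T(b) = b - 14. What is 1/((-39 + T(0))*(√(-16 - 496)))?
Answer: I*√2/608 ≈ 0.002326*I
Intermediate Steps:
T(b) = 20 - b (T(b) = 6 - (b - 14) = 6 - (-14 + b) = 6 + (14 - b) = 20 - b)
1/((-39 + T(0))*(√(-16 - 496))) = 1/((-39 + (20 - 1*0))*(√(-16 - 496))) = 1/((-39 + (20 + 0))*(√(-512))) = 1/((-39 + 20)*((16*I*√2))) = (-I*√2/32)/(-19) = -(-1)*I*√2/608 = I*√2/608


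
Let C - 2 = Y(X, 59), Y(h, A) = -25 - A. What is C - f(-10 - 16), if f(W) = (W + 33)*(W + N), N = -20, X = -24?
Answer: 240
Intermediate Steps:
f(W) = (-20 + W)*(33 + W) (f(W) = (W + 33)*(W - 20) = (33 + W)*(-20 + W) = (-20 + W)*(33 + W))
C = -82 (C = 2 + (-25 - 1*59) = 2 + (-25 - 59) = 2 - 84 = -82)
C - f(-10 - 16) = -82 - (-660 + (-10 - 16)**2 + 13*(-10 - 16)) = -82 - (-660 + (-26)**2 + 13*(-26)) = -82 - (-660 + 676 - 338) = -82 - 1*(-322) = -82 + 322 = 240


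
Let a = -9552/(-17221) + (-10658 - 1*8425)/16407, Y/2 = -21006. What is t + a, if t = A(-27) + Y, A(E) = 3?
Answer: -3956534195734/94181649 ≈ -42010.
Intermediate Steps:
Y = -42012 (Y = 2*(-21006) = -42012)
a = -57302893/94181649 (a = -9552*(-1/17221) + (-10658 - 8425)*(1/16407) = 9552/17221 - 19083*1/16407 = 9552/17221 - 6361/5469 = -57302893/94181649 ≈ -0.60843)
t = -42009 (t = 3 - 42012 = -42009)
t + a = -42009 - 57302893/94181649 = -3956534195734/94181649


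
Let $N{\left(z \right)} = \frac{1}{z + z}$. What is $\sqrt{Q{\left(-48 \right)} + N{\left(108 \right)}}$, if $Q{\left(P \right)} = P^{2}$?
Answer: $\frac{\sqrt{2985990}}{36} \approx 48.0$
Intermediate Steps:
$N{\left(z \right)} = \frac{1}{2 z}$
$\sqrt{Q{\left(-48 \right)} + N{\left(108 \right)}} = \sqrt{\left(-48\right)^{2} + \frac{1}{2 \cdot 108}} = \sqrt{2304 + \frac{1}{2} \cdot \frac{1}{108}} = \sqrt{2304 + \frac{1}{216}} = \sqrt{\frac{497665}{216}} = \frac{\sqrt{2985990}}{36}$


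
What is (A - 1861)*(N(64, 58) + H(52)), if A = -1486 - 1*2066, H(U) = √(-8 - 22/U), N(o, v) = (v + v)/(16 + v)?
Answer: -313954/37 - 5413*I*√5694/26 ≈ -8485.3 - 15710.0*I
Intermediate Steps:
N(o, v) = 2*v/(16 + v) (N(o, v) = (2*v)/(16 + v) = 2*v/(16 + v))
A = -3552 (A = -1486 - 2066 = -3552)
(A - 1861)*(N(64, 58) + H(52)) = (-3552 - 1861)*(2*58/(16 + 58) + √(-8 - 22/52)) = -5413*(2*58/74 + √(-8 - 22*1/52)) = -5413*(2*58*(1/74) + √(-8 - 11/26)) = -5413*(58/37 + √(-219/26)) = -5413*(58/37 + I*√5694/26) = -313954/37 - 5413*I*√5694/26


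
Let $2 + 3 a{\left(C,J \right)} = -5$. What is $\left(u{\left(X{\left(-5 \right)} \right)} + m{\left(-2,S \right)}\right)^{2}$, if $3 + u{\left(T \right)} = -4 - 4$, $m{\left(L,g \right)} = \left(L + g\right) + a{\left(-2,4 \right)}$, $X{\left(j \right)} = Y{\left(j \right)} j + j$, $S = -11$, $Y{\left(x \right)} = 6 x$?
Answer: $\frac{6241}{9} \approx 693.44$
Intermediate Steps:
$a{\left(C,J \right)} = - \frac{7}{3}$ ($a{\left(C,J \right)} = - \frac{2}{3} + \frac{1}{3} \left(-5\right) = - \frac{2}{3} - \frac{5}{3} = - \frac{7}{3}$)
$X{\left(j \right)} = j + 6 j^{2}$ ($X{\left(j \right)} = 6 j j + j = 6 j^{2} + j = j + 6 j^{2}$)
$m{\left(L,g \right)} = - \frac{7}{3} + L + g$ ($m{\left(L,g \right)} = \left(L + g\right) - \frac{7}{3} = - \frac{7}{3} + L + g$)
$u{\left(T \right)} = -11$ ($u{\left(T \right)} = -3 - 8 = -11$)
$\left(u{\left(X{\left(-5 \right)} \right)} + m{\left(-2,S \right)}\right)^{2} = \left(-11 - \frac{46}{3}\right)^{2} = \left(- \frac{79}{3}\right)^{2} = \frac{6241}{9}$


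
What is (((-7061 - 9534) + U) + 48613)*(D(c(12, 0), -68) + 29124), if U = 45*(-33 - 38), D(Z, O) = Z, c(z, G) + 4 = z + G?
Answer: 839671636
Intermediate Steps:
c(z, G) = -4 + G + z (c(z, G) = -4 + (z + G) = -4 + (G + z) = -4 + G + z)
U = -3195 (U = 45*(-71) = -3195)
(((-7061 - 9534) + U) + 48613)*(D(c(12, 0), -68) + 29124) = (((-7061 - 9534) - 3195) + 48613)*((-4 + 0 + 12) + 29124) = ((-16595 - 3195) + 48613)*(8 + 29124) = (-19790 + 48613)*29132 = 28823*29132 = 839671636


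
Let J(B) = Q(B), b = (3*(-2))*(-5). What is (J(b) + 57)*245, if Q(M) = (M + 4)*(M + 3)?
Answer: 288855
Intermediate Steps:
b = 30 (b = -6*(-5) = 30)
Q(M) = (3 + M)*(4 + M) (Q(M) = (4 + M)*(3 + M) = (3 + M)*(4 + M))
J(B) = 12 + B**2 + 7*B
(J(b) + 57)*245 = ((12 + 30**2 + 7*30) + 57)*245 = ((12 + 900 + 210) + 57)*245 = (1122 + 57)*245 = 1179*245 = 288855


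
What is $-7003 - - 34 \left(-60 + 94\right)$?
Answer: $-5847$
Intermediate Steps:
$-7003 - - 34 \left(-60 + 94\right) = -7003 - \left(-34\right) 34 = -7003 - -1156 = -7003 + 1156 = -5847$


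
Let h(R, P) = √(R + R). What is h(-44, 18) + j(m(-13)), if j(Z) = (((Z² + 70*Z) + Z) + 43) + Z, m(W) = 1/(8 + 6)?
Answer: 9437/196 + 2*I*√22 ≈ 48.148 + 9.3808*I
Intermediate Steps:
m(W) = 1/14
h(R, P) = √2*√R (h(R, P) = √(2*R) = √2*√R)
j(Z) = 43 + Z² + 72*Z (j(Z) = ((Z² + 71*Z) + 43) + Z = (43 + Z² + 71*Z) + Z = 43 + Z² + 72*Z)
h(-44, 18) + j(m(-13)) = √2*√(-44) + (43 + (1/14)² + 72*(1/14)) = √2*(2*I*√11) + (43 + 1/196 + 36/7) = 2*I*√22 + 9437/196 = 9437/196 + 2*I*√22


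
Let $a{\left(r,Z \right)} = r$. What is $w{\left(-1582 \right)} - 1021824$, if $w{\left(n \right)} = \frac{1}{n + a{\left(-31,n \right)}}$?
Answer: $- \frac{1648202113}{1613} \approx -1.0218 \cdot 10^{6}$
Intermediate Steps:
$w{\left(n \right)} = \frac{1}{-31 + n}$ ($w{\left(n \right)} = \frac{1}{n - 31} = \frac{1}{-31 + n}$)
$w{\left(-1582 \right)} - 1021824 = \frac{1}{-31 - 1582} - 1021824 = \frac{1}{-1613} - 1021824 = - \frac{1}{1613} - 1021824 = - \frac{1648202113}{1613}$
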